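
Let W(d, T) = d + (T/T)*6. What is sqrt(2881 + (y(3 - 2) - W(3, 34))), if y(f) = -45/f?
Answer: sqrt(2827) ≈ 53.170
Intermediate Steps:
W(d, T) = 6 + d (W(d, T) = d + 1*6 = d + 6 = 6 + d)
sqrt(2881 + (y(3 - 2) - W(3, 34))) = sqrt(2881 + (-45/(3 - 2) - (6 + 3))) = sqrt(2881 + (-45/1 - 1*9)) = sqrt(2881 + (-45*1 - 9)) = sqrt(2881 + (-45 - 9)) = sqrt(2881 - 54) = sqrt(2827)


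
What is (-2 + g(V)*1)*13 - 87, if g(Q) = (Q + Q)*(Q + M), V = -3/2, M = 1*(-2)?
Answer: 47/2 ≈ 23.500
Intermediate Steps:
M = -2
V = -3/2 (V = -3*½ = -3/2 ≈ -1.5000)
g(Q) = 2*Q*(-2 + Q) (g(Q) = (Q + Q)*(Q - 2) = (2*Q)*(-2 + Q) = 2*Q*(-2 + Q))
(-2 + g(V)*1)*13 - 87 = (-2 + (2*(-3/2)*(-2 - 3/2))*1)*13 - 87 = (-2 + (2*(-3/2)*(-7/2))*1)*13 - 87 = (-2 + (21/2)*1)*13 - 87 = (-2 + 21/2)*13 - 87 = (17/2)*13 - 87 = 221/2 - 87 = 47/2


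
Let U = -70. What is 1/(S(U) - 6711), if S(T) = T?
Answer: -1/6781 ≈ -0.00014747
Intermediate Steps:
1/(S(U) - 6711) = 1/(-70 - 6711) = 1/(-6781) = -1/6781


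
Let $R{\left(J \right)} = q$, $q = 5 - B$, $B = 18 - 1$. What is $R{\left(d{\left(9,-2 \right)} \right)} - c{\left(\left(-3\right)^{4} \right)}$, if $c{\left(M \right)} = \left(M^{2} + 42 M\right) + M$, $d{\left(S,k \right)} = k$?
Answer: $-10056$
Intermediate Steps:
$B = 17$
$c{\left(M \right)} = M^{2} + 43 M$
$q = -12$ ($q = 5 - 17 = -12$)
$R{\left(J \right)} = -12$
$R{\left(d{\left(9,-2 \right)} \right)} - c{\left(\left(-3\right)^{4} \right)} = -12 - \left(-3\right)^{4} \left(43 + \left(-3\right)^{4}\right) = -12 - 81 \left(43 + 81\right) = -12 - 81 \cdot 124 = -12 - 10044 = -10056$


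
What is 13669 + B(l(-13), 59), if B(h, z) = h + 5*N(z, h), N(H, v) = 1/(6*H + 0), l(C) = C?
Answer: 4834229/354 ≈ 13656.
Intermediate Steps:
N(H, v) = 1/(6*H)
B(h, z) = h + 5/(6*z) (B(h, z) = h + 5*(1/(6*z)) = h + 5/(6*z))
13669 + B(l(-13), 59) = 13669 + (-13 + (⅚)/59) = 13669 + (-13 + (⅚)*(1/59)) = 13669 + (-13 + 5/354) = 13669 - 4597/354 = 4834229/354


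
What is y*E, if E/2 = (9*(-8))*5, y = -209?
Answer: 150480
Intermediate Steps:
E = -720 (E = 2*((9*(-8))*5) = 2*(-72*5) = 2*(-360) = -720)
y*E = -209*(-720) = 150480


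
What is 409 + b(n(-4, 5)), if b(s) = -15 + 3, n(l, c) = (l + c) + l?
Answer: 397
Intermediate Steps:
n(l, c) = c + 2*l (n(l, c) = (c + l) + l = c + 2*l)
b(s) = -12
409 + b(n(-4, 5)) = 409 - 12 = 397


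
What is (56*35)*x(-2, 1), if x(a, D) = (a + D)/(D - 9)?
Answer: 245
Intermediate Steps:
x(a, D) = (D + a)/(-9 + D)
(56*35)*x(-2, 1) = (56*35)*((1 - 2)/(-9 + 1)) = 1960*(-1/(-8)) = 1960*(-⅛*(-1)) = 1960*(⅛) = 245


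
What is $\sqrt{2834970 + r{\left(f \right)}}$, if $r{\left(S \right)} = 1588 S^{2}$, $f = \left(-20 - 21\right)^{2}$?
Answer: $\sqrt{4490143438} \approx 67009.0$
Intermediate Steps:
$f = 1681$ ($f = \left(-41\right)^{2} = 1681$)
$\sqrt{2834970 + r{\left(f \right)}} = \sqrt{2834970 + 1588 \cdot 1681^{2}} = \sqrt{2834970 + 1588 \cdot 2825761} = \sqrt{2834970 + 4487308468} = \sqrt{4490143438}$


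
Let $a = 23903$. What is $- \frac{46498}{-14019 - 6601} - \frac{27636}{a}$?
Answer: $\frac{270793687}{246439930} \approx 1.0988$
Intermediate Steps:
$- \frac{46498}{-14019 - 6601} - \frac{27636}{a} = - \frac{46498}{-14019 - 6601} - \frac{27636}{23903} = - \frac{46498}{-20620} - \frac{27636}{23903} = \left(-46498\right) \left(- \frac{1}{20620}\right) - \frac{27636}{23903} = \frac{23249}{10310} - \frac{27636}{23903} = \frac{270793687}{246439930}$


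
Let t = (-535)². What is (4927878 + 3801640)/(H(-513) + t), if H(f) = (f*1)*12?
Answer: 8729518/280069 ≈ 31.169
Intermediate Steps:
t = 286225
H(f) = 12*f (H(f) = f*12 = 12*f)
(4927878 + 3801640)/(H(-513) + t) = (4927878 + 3801640)/(12*(-513) + 286225) = 8729518/(-6156 + 286225) = 8729518/280069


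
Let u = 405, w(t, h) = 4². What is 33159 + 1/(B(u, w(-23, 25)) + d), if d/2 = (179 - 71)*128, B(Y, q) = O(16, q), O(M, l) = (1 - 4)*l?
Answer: 915188401/27600 ≈ 33159.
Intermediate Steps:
O(M, l) = -3*l
w(t, h) = 16
B(Y, q) = -3*q
d = 27648 (d = 2*((179 - 71)*128) = 2*(108*128) = 2*13824 = 27648)
33159 + 1/(B(u, w(-23, 25)) + d) = 33159 + 1/(-3*16 + 27648) = 33159 + 1/(-48 + 27648) = 33159 + 1/27600 = 915188401/27600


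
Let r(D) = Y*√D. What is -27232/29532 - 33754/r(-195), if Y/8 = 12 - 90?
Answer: -296/321 - 16877*I*√195/60840 ≈ -0.92212 - 3.8737*I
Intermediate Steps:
Y = -624 (Y = 8*(12 - 90) = 8*(-78) = -624)
r(D) = -624*√D
-27232/29532 - 33754/r(-195) = -27232/29532 - 33754*I*√195/121680 = -27232*1/29532 - 33754*I*√195/121680 = -296/321 - 33754*I*√195/121680 = -296/321 - 16877*I*√195/60840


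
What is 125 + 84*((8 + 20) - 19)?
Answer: 881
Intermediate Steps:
125 + 84*((8 + 20) - 19) = 125 + 84*(28 - 19) = 125 + 84*9 = 125 + 756 = 881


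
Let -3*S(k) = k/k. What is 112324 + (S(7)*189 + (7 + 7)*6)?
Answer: 112345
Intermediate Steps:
S(k) = -⅓ (S(k) = -k/(3*k) = -⅓*1 = -⅓)
112324 + (S(7)*189 + (7 + 7)*6) = 112324 + (-⅓*189 + (7 + 7)*6) = 112324 + (-63 + 14*6) = 112324 + (-63 + 84) = 112324 + 21 = 112345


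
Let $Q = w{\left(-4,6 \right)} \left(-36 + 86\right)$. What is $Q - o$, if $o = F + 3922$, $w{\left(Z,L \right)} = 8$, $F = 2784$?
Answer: $-6306$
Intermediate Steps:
$Q = 400$ ($Q = 8 \left(-36 + 86\right) = 8 \cdot 50 = 400$)
$o = 6706$ ($o = 2784 + 3922 = 6706$)
$Q - o = 400 - 6706 = -6306$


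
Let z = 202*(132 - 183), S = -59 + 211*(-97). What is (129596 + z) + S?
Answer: 98768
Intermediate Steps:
S = -20526 (S = -59 - 20467 = -20526)
z = -10302 (z = 202*(-51) = -10302)
(129596 + z) + S = (129596 - 10302) - 20526 = 119294 - 20526 = 98768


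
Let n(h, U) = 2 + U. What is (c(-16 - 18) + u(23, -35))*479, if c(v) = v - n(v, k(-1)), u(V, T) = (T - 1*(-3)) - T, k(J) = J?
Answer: -15328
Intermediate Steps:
u(V, T) = 3 (u(V, T) = (T + 3) - T = (3 + T) - T = 3)
c(v) = -1 + v (c(v) = v - (2 - 1) = v - 1*1 = v - 1 = -1 + v)
(c(-16 - 18) + u(23, -35))*479 = ((-1 + (-16 - 18)) + 3)*479 = ((-1 - 34) + 3)*479 = (-35 + 3)*479 = -32*479 = -15328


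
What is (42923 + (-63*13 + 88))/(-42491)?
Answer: -42192/42491 ≈ -0.99296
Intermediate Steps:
(42923 + (-63*13 + 88))/(-42491) = (42923 + (-819 + 88))*(-1/42491) = (42923 - 731)*(-1/42491) = 42192*(-1/42491) = -42192/42491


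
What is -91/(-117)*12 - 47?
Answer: -113/3 ≈ -37.667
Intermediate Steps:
-91/(-117)*12 - 47 = -91*(-1/117)*12 - 47 = (7/9)*12 - 47 = 28/3 - 47 = -113/3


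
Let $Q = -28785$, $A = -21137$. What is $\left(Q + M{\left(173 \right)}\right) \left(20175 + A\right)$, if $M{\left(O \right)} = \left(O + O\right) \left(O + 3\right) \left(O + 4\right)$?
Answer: $-10341314334$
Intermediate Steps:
$M{\left(O \right)} = 2 O \left(3 + O\right) \left(4 + O\right)$
$\left(Q + M{\left(173 \right)}\right) \left(20175 + A\right) = \left(-28785 + 2 \cdot 173 \left(12 + 173^{2} + 7 \cdot 173\right)\right) \left(20175 - 21137\right) = \left(-28785 + 2 \cdot 173 \left(12 + 29929 + 1211\right)\right) \left(-962\right) = \left(-28785 + 2 \cdot 173 \cdot 31152\right) \left(-962\right) = \left(-28785 + 10778592\right) \left(-962\right) = 10749807 \left(-962\right) = -10341314334$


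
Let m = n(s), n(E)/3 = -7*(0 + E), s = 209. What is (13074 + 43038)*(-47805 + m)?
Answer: -2928709728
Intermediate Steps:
n(E) = -21*E (n(E) = 3*(-7*(0 + E)) = 3*(-7*E) = -21*E)
m = -4389 (m = -21*209 = -4389)
(13074 + 43038)*(-47805 + m) = (13074 + 43038)*(-47805 - 4389) = 56112*(-52194) = -2928709728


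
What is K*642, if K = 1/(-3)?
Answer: -214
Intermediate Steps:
K = -1/3 ≈ -0.33333
K*642 = -1/3*642 = -214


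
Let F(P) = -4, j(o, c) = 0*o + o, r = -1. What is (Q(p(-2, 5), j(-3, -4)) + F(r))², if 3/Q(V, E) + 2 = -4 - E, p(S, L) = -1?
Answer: 25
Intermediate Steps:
j(o, c) = o (j(o, c) = 0 + o = o)
Q(V, E) = 3/(-6 - E) (Q(V, E) = 3/(-2 + (-4 - E)) = 3/(-6 - E))
(Q(p(-2, 5), j(-3, -4)) + F(r))² = (-3/(6 - 3) - 4)² = (-3/3 - 4)² = (-3*⅓ - 4)² = (-1 - 4)² = (-5)² = 25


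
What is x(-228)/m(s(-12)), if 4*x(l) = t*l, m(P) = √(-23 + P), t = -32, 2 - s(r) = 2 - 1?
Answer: -912*I*√22/11 ≈ -388.88*I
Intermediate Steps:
s(r) = 1 (s(r) = 2 - (2 - 1) = 2 - 1*1 = 2 - 1 = 1)
x(l) = -8*l (x(l) = (-32*l)/4 = -8*l)
x(-228)/m(s(-12)) = (-8*(-228))/(√(-23 + 1)) = 1824/(√(-22)) = 1824/((I*√22)) = 1824*(-I*√22/22) = -912*I*√22/11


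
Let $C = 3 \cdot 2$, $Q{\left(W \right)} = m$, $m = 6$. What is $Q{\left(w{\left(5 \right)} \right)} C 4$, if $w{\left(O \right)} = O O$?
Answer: $144$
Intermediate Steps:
$w{\left(O \right)} = O^{2}$
$Q{\left(W \right)} = 6$
$C = 6$
$Q{\left(w{\left(5 \right)} \right)} C 4 = 6 \cdot 6 \cdot 4 = 36 \cdot 4 = 144$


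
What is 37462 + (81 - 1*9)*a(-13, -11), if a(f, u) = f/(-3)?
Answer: 37774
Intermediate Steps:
a(f, u) = -f/3 (a(f, u) = f*(-⅓) = -f/3)
37462 + (81 - 1*9)*a(-13, -11) = 37462 + (81 - 1*9)*(-⅓*(-13)) = 37462 + (81 - 9)*(13/3) = 37462 + 72*(13/3) = 37462 + 312 = 37774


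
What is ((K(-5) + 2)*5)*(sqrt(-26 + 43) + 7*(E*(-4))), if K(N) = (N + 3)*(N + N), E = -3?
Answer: 9240 + 110*sqrt(17) ≈ 9693.5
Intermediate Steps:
K(N) = 2*N*(3 + N) (K(N) = (3 + N)*(2*N) = 2*N*(3 + N))
((K(-5) + 2)*5)*(sqrt(-26 + 43) + 7*(E*(-4))) = ((2*(-5)*(3 - 5) + 2)*5)*(sqrt(-26 + 43) + 7*(-3*(-4))) = ((2*(-5)*(-2) + 2)*5)*(sqrt(17) + 7*12) = ((20 + 2)*5)*(sqrt(17) + 84) = (22*5)*(84 + sqrt(17)) = 110*(84 + sqrt(17)) = 9240 + 110*sqrt(17)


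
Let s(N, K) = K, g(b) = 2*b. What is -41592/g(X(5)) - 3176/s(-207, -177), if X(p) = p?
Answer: -3665012/885 ≈ -4141.3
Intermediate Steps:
-41592/g(X(5)) - 3176/s(-207, -177) = -41592/(2*5) - 3176/(-177) = -41592/10 - 3176*(-1/177) = -41592*⅒ + 3176/177 = -20796/5 + 3176/177 = -3665012/885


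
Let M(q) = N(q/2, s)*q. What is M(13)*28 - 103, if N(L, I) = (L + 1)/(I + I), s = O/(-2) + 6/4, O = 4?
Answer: -2833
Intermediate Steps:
s = -½ (s = 4/(-2) + 6/4 = 4*(-½) + 6*(¼) = -2 + 3/2 = -½ ≈ -0.50000)
N(L, I) = (1 + L)/(2*I) (N(L, I) = (1 + L)/((2*I)) = (1 + L)*(1/(2*I)) = (1 + L)/(2*I))
M(q) = q*(-1 - q/2) (M(q) = ((1 + q/2)/(2*(-½)))*q = ((½)*(-2)*(1 + q*(½)))*q = ((½)*(-2)*(1 + q/2))*q = (-1 - q/2)*q = q*(-1 - q/2))
M(13)*28 - 103 = -½*13*(2 + 13)*28 - 103 = -½*13*15*28 - 103 = -195/2*28 - 103 = -2730 - 103 = -2833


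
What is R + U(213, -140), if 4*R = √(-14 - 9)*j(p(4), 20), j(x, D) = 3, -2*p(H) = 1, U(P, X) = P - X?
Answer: 353 + 3*I*√23/4 ≈ 353.0 + 3.5969*I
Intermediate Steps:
p(H) = -½ (p(H) = -½*1 = -½)
R = 3*I*√23/4 (R = (√(-14 - 9)*3)/4 = (√(-23)*3)/4 = ((I*√23)*3)/4 = (3*I*√23)/4 = 3*I*√23/4 ≈ 3.5969*I)
R + U(213, -140) = 3*I*√23/4 + (213 - 1*(-140)) = 3*I*√23/4 + (213 + 140) = 3*I*√23/4 + 353 = 353 + 3*I*√23/4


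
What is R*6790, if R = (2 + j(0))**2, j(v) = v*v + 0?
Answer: 27160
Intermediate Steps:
j(v) = v**2 (j(v) = v**2 + 0 = v**2)
R = 4 (R = (2 + 0**2)**2 = (2 + 0)**2 = 2**2 = 4)
R*6790 = 4*6790 = 27160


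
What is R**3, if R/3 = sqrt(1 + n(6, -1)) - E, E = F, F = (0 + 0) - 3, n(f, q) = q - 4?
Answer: -243 + 1242*I ≈ -243.0 + 1242.0*I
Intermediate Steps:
n(f, q) = -4 + q
F = -3 (F = 0 - 3 = -3)
E = -3
R = 9 + 6*I (R = 3*(sqrt(1 + (-4 - 1)) - 1*(-3)) = 3*(sqrt(1 - 5) + 3) = 3*(sqrt(-4) + 3) = 3*(2*I + 3) = 3*(3 + 2*I) = 9 + 6*I ≈ 9.0 + 6.0*I)
R**3 = (9 + 6*I)**3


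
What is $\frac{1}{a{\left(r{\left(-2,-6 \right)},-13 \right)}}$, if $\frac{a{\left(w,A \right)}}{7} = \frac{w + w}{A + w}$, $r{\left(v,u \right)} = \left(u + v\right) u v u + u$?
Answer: $\frac{557}{7980} \approx 0.0698$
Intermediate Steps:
$r{\left(v,u \right)} = u + v u^{2} \left(u + v\right)$ ($r{\left(v,u \right)} = u \left(u + v\right) v u + u = u v \left(u + v\right) u + u = v u^{2} \left(u + v\right) + u = u + v u^{2} \left(u + v\right)$)
$a{\left(w,A \right)} = \frac{14 w}{A + w}$ ($a{\left(w,A \right)} = 7 \frac{w + w}{A + w} = 7 \frac{2 w}{A + w} = \frac{14 w}{A + w}$)
$\frac{1}{a{\left(r{\left(-2,-6 \right)},-13 \right)}} = \frac{1}{14 \left(- 6 \left(1 - 6 \left(-2\right)^{2} - 2 \left(-6\right)^{2}\right)\right) \frac{1}{-13 - 6 \left(1 - 6 \left(-2\right)^{2} - 2 \left(-6\right)^{2}\right)}} = \frac{1}{14 \left(- 6 \left(1 - 24 - 72\right)\right) \frac{1}{-13 - 6 \left(1 - 24 - 72\right)}} = \frac{1}{14 \left(\left(-6\right) \left(-95\right)\right) \frac{1}{-13 - -570}} = \frac{1}{14 \cdot 570 \frac{1}{-13 + 570}} = \frac{1}{14 \cdot 570 \cdot \frac{1}{557}} = \frac{1}{\frac{7980}{557}} = \frac{557}{7980}$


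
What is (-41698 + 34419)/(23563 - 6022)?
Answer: -7279/17541 ≈ -0.41497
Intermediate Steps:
(-41698 + 34419)/(23563 - 6022) = -7279/17541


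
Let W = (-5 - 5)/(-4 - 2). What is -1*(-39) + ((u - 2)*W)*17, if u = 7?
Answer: 542/3 ≈ 180.67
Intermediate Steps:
W = 5/3 (W = -10/(-6) = -10*(-1/6) = 5/3 ≈ 1.6667)
-1*(-39) + ((u - 2)*W)*17 = -1*(-39) + ((7 - 2)*(5/3))*17 = 39 + (5*(5/3))*17 = 39 + (25/3)*17 = 39 + 425/3 = 542/3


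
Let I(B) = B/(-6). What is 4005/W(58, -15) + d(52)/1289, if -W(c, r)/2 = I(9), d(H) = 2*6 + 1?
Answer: 1720828/1289 ≈ 1335.0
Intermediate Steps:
I(B) = -B/6 (I(B) = B*(-⅙) = -B/6)
d(H) = 13 (d(H) = 12 + 1 = 13)
W(c, r) = 3 (W(c, r) = -(-1)*9/3 = -2*(-3/2) = 3)
4005/W(58, -15) + d(52)/1289 = 4005/3 + 13/1289 = 4005*(⅓) + 13*(1/1289) = 1335 + 13/1289 = 1720828/1289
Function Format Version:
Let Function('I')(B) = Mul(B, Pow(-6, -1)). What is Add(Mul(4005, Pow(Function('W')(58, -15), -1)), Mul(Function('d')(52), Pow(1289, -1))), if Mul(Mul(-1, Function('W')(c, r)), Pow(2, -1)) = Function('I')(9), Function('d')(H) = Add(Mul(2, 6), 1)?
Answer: Rational(1720828, 1289) ≈ 1335.0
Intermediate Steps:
Function('I')(B) = Mul(Rational(-1, 6), B) (Function('I')(B) = Mul(B, Rational(-1, 6)) = Mul(Rational(-1, 6), B))
Function('d')(H) = 13 (Function('d')(H) = Add(12, 1) = 13)
Function('W')(c, r) = 3 (Function('W')(c, r) = Mul(-2, Mul(Rational(-1, 6), 9)) = Mul(-2, Rational(-3, 2)) = 3)
Add(Mul(4005, Pow(Function('W')(58, -15), -1)), Mul(Function('d')(52), Pow(1289, -1))) = Add(Mul(4005, Pow(3, -1)), Mul(13, Pow(1289, -1))) = Add(Mul(4005, Rational(1, 3)), Mul(13, Rational(1, 1289))) = Add(1335, Rational(13, 1289)) = Rational(1720828, 1289)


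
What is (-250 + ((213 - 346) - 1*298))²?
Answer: 463761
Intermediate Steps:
(-250 + ((213 - 346) - 1*298))² = (-250 + (-133 - 298))² = (-250 - 431)² = (-681)² = 463761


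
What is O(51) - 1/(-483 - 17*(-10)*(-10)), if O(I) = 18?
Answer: 39295/2183 ≈ 18.000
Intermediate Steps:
O(51) - 1/(-483 - 17*(-10)*(-10)) = 18 - 1/(-483 - 17*(-10)*(-10)) = 18 - 1/(-483 + 170*(-10)) = 18 - 1/(-483 - 1700) = 18 - 1/(-2183) = 18 - 1*(-1/2183) = 18 + 1/2183 = 39295/2183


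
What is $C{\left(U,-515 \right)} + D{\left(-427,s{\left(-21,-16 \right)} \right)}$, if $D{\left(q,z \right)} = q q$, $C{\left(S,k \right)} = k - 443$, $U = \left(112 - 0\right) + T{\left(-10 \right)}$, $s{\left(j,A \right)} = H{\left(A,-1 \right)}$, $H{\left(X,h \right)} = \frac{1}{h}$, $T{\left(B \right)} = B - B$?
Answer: $181371$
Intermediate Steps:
$T{\left(B \right)} = 0$
$s{\left(j,A \right)} = -1$ ($s{\left(j,A \right)} = \frac{1}{-1} = -1$)
$U = 112$ ($U = \left(112 - 0\right) + 0 = \left(112 + 0\right) + 0 = 112 + 0 = 112$)
$C{\left(S,k \right)} = -443 + k$
$D{\left(q,z \right)} = q^{2}$
$C{\left(U,-515 \right)} + D{\left(-427,s{\left(-21,-16 \right)} \right)} = \left(-443 - 515\right) + \left(-427\right)^{2} = -958 + 182329 = 181371$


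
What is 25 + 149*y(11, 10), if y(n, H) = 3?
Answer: 472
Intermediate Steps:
25 + 149*y(11, 10) = 25 + 149*3 = 25 + 447 = 472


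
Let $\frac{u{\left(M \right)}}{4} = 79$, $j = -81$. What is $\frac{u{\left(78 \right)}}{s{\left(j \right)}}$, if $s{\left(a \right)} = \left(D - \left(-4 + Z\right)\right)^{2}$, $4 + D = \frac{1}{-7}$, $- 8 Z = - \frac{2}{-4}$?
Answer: $\frac{3963904}{81} \approx 48937.0$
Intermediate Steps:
$Z = - \frac{1}{16}$ ($Z = - \frac{\left(-2\right) \frac{1}{-4}}{8} = - \frac{\left(-2\right) \left(- \frac{1}{4}\right)}{8} = \left(- \frac{1}{8}\right) \frac{1}{2} = - \frac{1}{16} \approx -0.0625$)
$u{\left(M \right)} = 316$ ($u{\left(M \right)} = 4 \cdot 79 = 316$)
$D = - \frac{29}{7}$ ($D = -4 + \frac{1}{-7} = -4 - \frac{1}{7} = - \frac{29}{7} \approx -4.1429$)
$s{\left(a \right)} = \frac{81}{12544}$ ($s{\left(a \right)} = \left(- \frac{29}{7} + \left(4 - - \frac{1}{16}\right)\right)^{2} = \left(- \frac{29}{7} + \left(4 + \frac{1}{16}\right)\right)^{2} = \left(- \frac{29}{7} + \frac{65}{16}\right)^{2} = \left(- \frac{9}{112}\right)^{2} = \frac{81}{12544}$)
$\frac{u{\left(78 \right)}}{s{\left(j \right)}} = \frac{316}{\frac{81}{12544}} = 316 \cdot \frac{12544}{81} = \frac{3963904}{81}$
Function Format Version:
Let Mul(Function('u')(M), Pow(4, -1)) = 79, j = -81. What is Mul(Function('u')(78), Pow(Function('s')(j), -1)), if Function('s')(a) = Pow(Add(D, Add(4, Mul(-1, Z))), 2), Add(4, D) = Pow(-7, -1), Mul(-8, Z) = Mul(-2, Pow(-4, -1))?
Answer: Rational(3963904, 81) ≈ 48937.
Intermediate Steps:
Z = Rational(-1, 16) (Z = Mul(Rational(-1, 8), Mul(-2, Pow(-4, -1))) = Mul(Rational(-1, 8), Mul(-2, Rational(-1, 4))) = Mul(Rational(-1, 8), Rational(1, 2)) = Rational(-1, 16) ≈ -0.062500)
Function('u')(M) = 316 (Function('u')(M) = Mul(4, 79) = 316)
D = Rational(-29, 7) (D = Add(-4, Pow(-7, -1)) = Add(-4, Rational(-1, 7)) = Rational(-29, 7) ≈ -4.1429)
Function('s')(a) = Rational(81, 12544) (Function('s')(a) = Pow(Add(Rational(-29, 7), Add(4, Mul(-1, Rational(-1, 16)))), 2) = Pow(Add(Rational(-29, 7), Add(4, Rational(1, 16))), 2) = Pow(Add(Rational(-29, 7), Rational(65, 16)), 2) = Pow(Rational(-9, 112), 2) = Rational(81, 12544))
Mul(Function('u')(78), Pow(Function('s')(j), -1)) = Mul(316, Pow(Rational(81, 12544), -1)) = Mul(316, Rational(12544, 81)) = Rational(3963904, 81)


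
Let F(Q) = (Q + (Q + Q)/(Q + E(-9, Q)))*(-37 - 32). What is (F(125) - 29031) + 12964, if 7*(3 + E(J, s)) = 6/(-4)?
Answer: -8468272/341 ≈ -24834.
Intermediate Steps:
E(J, s) = -45/14 (E(J, s) = -3 + (6/(-4))/7 = -3 + (6*(-1/4))/7 = -3 + (1/7)*(-3/2) = -3 - 3/14 = -45/14)
F(Q) = -69*Q - 138*Q/(-45/14 + Q) (F(Q) = (Q + (Q + Q)/(Q - 45/14))*(-37 - 32) = (Q + (2*Q)/(-45/14 + Q))*(-69) = (Q + 2*Q/(-45/14 + Q))*(-69) = -69*Q - 138*Q/(-45/14 + Q))
(F(125) - 29031) + 12964 = (69*125*(17 - 14*125)/(-45 + 14*125) - 29031) + 12964 = (69*125*(17 - 1750)/(-45 + 1750) - 29031) + 12964 = (69*125*(-1733)/1705 - 29031) + 12964 = (69*125*(1/1705)*(-1733) - 29031) + 12964 = (-2989425/341 - 29031) + 12964 = -12888996/341 + 12964 = -8468272/341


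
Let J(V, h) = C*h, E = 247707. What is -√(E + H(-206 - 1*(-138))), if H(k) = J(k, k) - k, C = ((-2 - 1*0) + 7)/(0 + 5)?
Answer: -3*√27523 ≈ -497.70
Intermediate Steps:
C = 1 (C = ((-2 + 0) + 7)/5 = (-2 + 7)*(⅕) = 5*(⅕) = 1)
J(V, h) = h (J(V, h) = 1*h = h)
H(k) = 0 (H(k) = k - k = 0)
-√(E + H(-206 - 1*(-138))) = -√(247707 + 0) = -√247707 = -3*√27523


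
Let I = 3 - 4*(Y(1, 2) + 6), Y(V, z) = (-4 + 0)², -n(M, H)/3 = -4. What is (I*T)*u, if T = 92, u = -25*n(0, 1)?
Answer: 2346000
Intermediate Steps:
n(M, H) = 12 (n(M, H) = -3*(-4) = 12)
Y(V, z) = 16 (Y(V, z) = (-4)² = 16)
u = -300 (u = -25*12 = -300)
I = -85 (I = 3 - 4*(16 + 6) = 3 - 4*22 = 3 - 88 = -85)
(I*T)*u = -85*92*(-300) = -7820*(-300) = 2346000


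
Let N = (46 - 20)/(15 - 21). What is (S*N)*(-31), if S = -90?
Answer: -12090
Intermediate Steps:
N = -13/3 (N = 26/(-6) = 26*(-⅙) = -13/3 ≈ -4.3333)
(S*N)*(-31) = -90*(-13/3)*(-31) = 390*(-31) = -12090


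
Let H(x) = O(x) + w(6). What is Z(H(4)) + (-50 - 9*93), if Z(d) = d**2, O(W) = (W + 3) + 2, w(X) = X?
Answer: -662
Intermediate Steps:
O(W) = 5 + W (O(W) = (3 + W) + 2 = 5 + W)
H(x) = 11 + x (H(x) = (5 + x) + 6 = 11 + x)
Z(H(4)) + (-50 - 9*93) = (11 + 4)**2 + (-50 - 9*93) = 15**2 + (-50 - 837) = 225 - 887 = -662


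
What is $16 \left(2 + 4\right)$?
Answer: $96$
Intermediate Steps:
$16 \left(2 + 4\right) = 16 \cdot 6 = 96$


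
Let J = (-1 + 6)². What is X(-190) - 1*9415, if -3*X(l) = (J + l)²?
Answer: -18490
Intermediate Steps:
J = 25 (J = 5² = 25)
X(l) = -(25 + l)²/3
X(-190) - 1*9415 = -(25 - 190)²/3 - 1*9415 = -⅓*(-165)² - 9415 = -⅓*27225 - 9415 = -9075 - 9415 = -18490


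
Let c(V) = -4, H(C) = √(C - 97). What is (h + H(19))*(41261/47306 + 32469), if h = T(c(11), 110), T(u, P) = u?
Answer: -99098050/763 + 49549025*I*√78/1526 ≈ -1.2988e+5 + 2.8677e+5*I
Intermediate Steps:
H(C) = √(-97 + C)
h = -4
(h + H(19))*(41261/47306 + 32469) = (-4 + √(-97 + 19))*(41261/47306 + 32469) = (-4 + √(-78))*(41261*(1/47306) + 32469) = (-4 + I*√78)*(1331/1526 + 32469) = (-4 + I*√78)*(49549025/1526) = -99098050/763 + 49549025*I*√78/1526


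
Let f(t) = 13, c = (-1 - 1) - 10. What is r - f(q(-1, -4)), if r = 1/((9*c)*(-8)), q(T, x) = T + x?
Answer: -11231/864 ≈ -12.999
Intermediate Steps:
c = -12 (c = -2 - 10 = -12)
r = 1/864 (r = 1/((9*(-12))*(-8)) = 1/(-108*(-8)) = 1/864 ≈ 0.0011574)
r - f(q(-1, -4)) = 1/864 - 1*13 = 1/864 - 13 = -11231/864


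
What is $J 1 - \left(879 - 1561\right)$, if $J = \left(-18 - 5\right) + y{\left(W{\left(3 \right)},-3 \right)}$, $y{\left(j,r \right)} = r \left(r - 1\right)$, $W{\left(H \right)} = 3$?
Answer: $671$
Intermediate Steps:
$y{\left(j,r \right)} = r \left(-1 + r\right)$
$J = -11$ ($J = \left(-18 - 5\right) - 3 \left(-1 - 3\right) = -23 - -12 = -23 + 12 = -11$)
$J 1 - \left(879 - 1561\right) = \left(-11\right) 1 - \left(879 - 1561\right) = -11 - -682 = -11 + 682 = 671$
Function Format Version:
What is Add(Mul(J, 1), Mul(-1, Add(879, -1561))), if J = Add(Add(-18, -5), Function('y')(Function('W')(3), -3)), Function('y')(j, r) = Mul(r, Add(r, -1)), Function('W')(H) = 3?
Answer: 671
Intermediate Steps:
Function('y')(j, r) = Mul(r, Add(-1, r))
J = -11 (J = Add(Add(-18, -5), Mul(-3, Add(-1, -3))) = Add(-23, Mul(-3, -4)) = Add(-23, 12) = -11)
Add(Mul(J, 1), Mul(-1, Add(879, -1561))) = Add(Mul(-11, 1), Mul(-1, Add(879, -1561))) = Add(-11, Mul(-1, -682)) = Add(-11, 682) = 671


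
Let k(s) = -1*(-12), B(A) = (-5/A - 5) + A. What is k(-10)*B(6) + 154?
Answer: 156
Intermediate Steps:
B(A) = -5 + A - 5/A (B(A) = (-5 - 5/A) + A = -5 + A - 5/A)
k(s) = 12
k(-10)*B(6) + 154 = 12*(-5 + 6 - 5/6) + 154 = 12*(1/6) + 154 = 2 + 154 = 156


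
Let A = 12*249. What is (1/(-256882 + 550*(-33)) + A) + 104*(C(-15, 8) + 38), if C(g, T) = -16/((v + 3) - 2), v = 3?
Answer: 1794308767/275032 ≈ 6524.0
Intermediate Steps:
A = 2988
C(g, T) = -4 (C(g, T) = -16/((3 + 3) - 2) = -16/(6 - 2) = -16/4 = -16*1/4 = -4)
(1/(-256882 + 550*(-33)) + A) + 104*(C(-15, 8) + 38) = (1/(-256882 + 550*(-33)) + 2988) + 104*(-4 + 38) = (1/(-256882 - 18150) + 2988) + 104*34 = (1/(-275032) + 2988) + 3536 = (-1/275032 + 2988) + 3536 = 821795615/275032 + 3536 = 1794308767/275032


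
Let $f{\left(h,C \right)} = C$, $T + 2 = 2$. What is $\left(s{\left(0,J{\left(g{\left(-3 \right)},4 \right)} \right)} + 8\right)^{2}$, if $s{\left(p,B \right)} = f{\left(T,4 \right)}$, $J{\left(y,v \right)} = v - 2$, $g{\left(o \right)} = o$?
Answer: $144$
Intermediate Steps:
$J{\left(y,v \right)} = -2 + v$
$T = 0$ ($T = -2 + 2 = 0$)
$s{\left(p,B \right)} = 4$
$\left(s{\left(0,J{\left(g{\left(-3 \right)},4 \right)} \right)} + 8\right)^{2} = \left(4 + 8\right)^{2} = 12^{2} = 144$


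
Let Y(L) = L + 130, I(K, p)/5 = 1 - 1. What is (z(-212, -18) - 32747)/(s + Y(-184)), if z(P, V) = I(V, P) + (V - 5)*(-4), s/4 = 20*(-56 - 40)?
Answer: 10885/2578 ≈ 4.2223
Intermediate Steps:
I(K, p) = 0 (I(K, p) = 5*(1 - 1) = 5*0 = 0)
Y(L) = 130 + L
s = -7680 (s = 4*(20*(-56 - 40)) = 4*(20*(-96)) = 4*(-1920) = -7680)
z(P, V) = 20 - 4*V (z(P, V) = 0 + (V - 5)*(-4) = 0 + (-5 + V)*(-4) = 0 + (20 - 4*V) = 20 - 4*V)
(z(-212, -18) - 32747)/(s + Y(-184)) = ((20 - 4*(-18)) - 32747)/(-7680 + (130 - 184)) = ((20 + 72) - 32747)/(-7680 - 54) = (92 - 32747)/(-7734) = -32655*(-1/7734) = 10885/2578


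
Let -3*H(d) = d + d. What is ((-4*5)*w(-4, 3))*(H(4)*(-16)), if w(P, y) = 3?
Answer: -2560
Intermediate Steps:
H(d) = -2*d/3 (H(d) = -(d + d)/3 = -2*d/3)
((-4*5)*w(-4, 3))*(H(4)*(-16)) = (-4*5*3)*(-2/3*4*(-16)) = (-20*3)*(-8/3*(-16)) = -60*128/3 = -2560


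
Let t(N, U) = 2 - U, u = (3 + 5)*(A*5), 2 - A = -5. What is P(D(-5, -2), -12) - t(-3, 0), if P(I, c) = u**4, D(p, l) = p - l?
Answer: 6146559998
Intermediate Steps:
A = 7 (A = 2 - 1*(-5) = 2 + 5 = 7)
u = 280 (u = (3 + 5)*(7*5) = 8*35 = 280)
P(I, c) = 6146560000 (P(I, c) = 280**4 = 6146560000)
P(D(-5, -2), -12) - t(-3, 0) = 6146560000 - (2 - 1*0) = 6146560000 - (2 + 0) = 6146560000 - 1*2 = 6146560000 - 2 = 6146559998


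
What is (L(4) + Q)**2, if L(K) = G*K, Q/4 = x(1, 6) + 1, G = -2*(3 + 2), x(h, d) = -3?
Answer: 2304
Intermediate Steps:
G = -10 (G = -2*5 = -10)
Q = -8 (Q = 4*(-3 + 1) = 4*(-2) = -8)
L(K) = -10*K
(L(4) + Q)**2 = (-10*4 - 8)**2 = (-40 - 8)**2 = (-48)**2 = 2304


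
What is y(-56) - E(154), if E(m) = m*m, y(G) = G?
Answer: -23772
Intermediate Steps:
E(m) = m²
y(-56) - E(154) = -56 - 1*154² = -56 - 1*23716 = -56 - 23716 = -23772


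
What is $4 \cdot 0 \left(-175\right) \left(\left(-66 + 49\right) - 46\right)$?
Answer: $0$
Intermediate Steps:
$4 \cdot 0 \left(-175\right) \left(\left(-66 + 49\right) - 46\right) = 0 \left(-175\right) \left(-17 - 46\right) = 0 \left(-63\right) = 0$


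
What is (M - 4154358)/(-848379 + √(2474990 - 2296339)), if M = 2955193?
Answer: 203469280707/143949349798 + 239833*√178651/143949349798 ≈ 1.4142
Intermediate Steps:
(M - 4154358)/(-848379 + √(2474990 - 2296339)) = (2955193 - 4154358)/(-848379 + √(2474990 - 2296339)) = -1199165/(-848379 + √178651)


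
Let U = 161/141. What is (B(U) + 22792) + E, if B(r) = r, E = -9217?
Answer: 1914236/141 ≈ 13576.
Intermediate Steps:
U = 161/141 (U = 161*(1/141) = 161/141 ≈ 1.1418)
(B(U) + 22792) + E = (161/141 + 22792) - 9217 = 3213833/141 - 9217 = 1914236/141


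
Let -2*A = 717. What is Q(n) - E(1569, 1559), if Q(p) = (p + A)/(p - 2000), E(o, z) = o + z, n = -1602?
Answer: -22530191/7204 ≈ -3127.5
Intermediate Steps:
A = -717/2 (A = -½*717 = -717/2 ≈ -358.50)
Q(p) = (-717/2 + p)/(-2000 + p) (Q(p) = (p - 717/2)/(p - 2000) = (-717/2 + p)/(-2000 + p))
Q(n) - E(1569, 1559) = (-717/2 - 1602)/(-2000 - 1602) - (1569 + 1559) = -3921/2/(-3602) - 1*3128 = -1/3602*(-3921/2) - 3128 = 3921/7204 - 3128 = -22530191/7204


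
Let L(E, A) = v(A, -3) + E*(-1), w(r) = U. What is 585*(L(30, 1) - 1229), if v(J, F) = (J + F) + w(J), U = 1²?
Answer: -737100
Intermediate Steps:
U = 1
w(r) = 1
v(J, F) = 1 + F + J (v(J, F) = (J + F) + 1 = (F + J) + 1 = 1 + F + J)
L(E, A) = -2 + A - E (L(E, A) = (1 - 3 + A) + E*(-1) = (-2 + A) - E = -2 + A - E)
585*(L(30, 1) - 1229) = 585*((-2 + 1 - 1*30) - 1229) = 585*((-2 + 1 - 30) - 1229) = 585*(-31 - 1229) = 585*(-1260) = -737100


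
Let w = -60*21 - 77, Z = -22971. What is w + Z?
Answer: -24308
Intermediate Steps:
w = -1337 (w = -1260 - 77 = -1337)
w + Z = -1337 - 22971 = -24308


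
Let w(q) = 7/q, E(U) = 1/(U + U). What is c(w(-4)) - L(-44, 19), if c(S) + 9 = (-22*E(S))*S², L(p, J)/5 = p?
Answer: 921/4 ≈ 230.25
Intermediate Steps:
L(p, J) = 5*p
E(U) = 1/(2*U)
c(S) = -9 - 11*S (c(S) = -9 + (-11/S)*S² = -9 - 11*S)
c(w(-4)) - L(-44, 19) = (-9 - 77/(-4)) - 5*(-44) = (-9 - 77*(-1)/4) - 1*(-220) = (-9 - 11*(-7/4)) + 220 = (-9 + 77/4) + 220 = 41/4 + 220 = 921/4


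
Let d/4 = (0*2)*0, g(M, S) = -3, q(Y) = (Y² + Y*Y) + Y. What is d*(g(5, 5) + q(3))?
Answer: 0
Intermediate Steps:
q(Y) = Y + 2*Y² (q(Y) = (Y² + Y²) + Y = 2*Y² + Y = Y + 2*Y²)
d = 0 (d = 4*((0*2)*0) = 4*(0*0) = 4*0 = 0)
d*(g(5, 5) + q(3)) = 0*(-3 + 3*(1 + 2*3)) = 0*(-3 + 3*(1 + 6)) = 0*(-3 + 3*7) = 0*(-3 + 21) = 0*18 = 0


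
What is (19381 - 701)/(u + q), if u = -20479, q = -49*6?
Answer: -18680/20773 ≈ -0.89924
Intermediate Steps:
q = -294
(19381 - 701)/(u + q) = (19381 - 701)/(-20479 - 294) = 18680/(-20773) = 18680*(-1/20773) = -18680/20773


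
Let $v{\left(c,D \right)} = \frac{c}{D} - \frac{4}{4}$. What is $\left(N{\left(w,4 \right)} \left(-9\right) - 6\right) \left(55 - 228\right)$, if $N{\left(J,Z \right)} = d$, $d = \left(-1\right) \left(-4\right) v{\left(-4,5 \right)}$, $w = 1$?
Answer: $- \frac{50862}{5} \approx -10172.0$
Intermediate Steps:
$v{\left(c,D \right)} = -1 + \frac{c}{D}$ ($v{\left(c,D \right)} = \frac{c}{D} - 1 = -1 + \frac{c}{D}$)
$d = - \frac{36}{5}$ ($d = \left(-1\right) \left(-4\right) \frac{-4 - 5}{5} = 4 \frac{-4 - 5}{5} = 4 \cdot \frac{1}{5} \left(-9\right) = 4 \left(- \frac{9}{5}\right) = - \frac{36}{5} \approx -7.2$)
$N{\left(J,Z \right)} = - \frac{36}{5}$
$\left(N{\left(w,4 \right)} \left(-9\right) - 6\right) \left(55 - 228\right) = \left(\left(- \frac{36}{5}\right) \left(-9\right) - 6\right) \left(55 - 228\right) = \left(\frac{324}{5} - 6\right) \left(-173\right) = \frac{294}{5} \left(-173\right) = - \frac{50862}{5}$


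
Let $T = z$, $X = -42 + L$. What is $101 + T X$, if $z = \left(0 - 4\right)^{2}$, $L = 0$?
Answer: $-571$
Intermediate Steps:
$X = -42$ ($X = -42 + 0 = -42$)
$z = 16$ ($z = \left(-4\right)^{2} = 16$)
$T = 16$
$101 + T X = 101 + 16 \left(-42\right) = 101 - 672 = -571$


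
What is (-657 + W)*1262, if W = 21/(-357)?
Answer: -14096540/17 ≈ -8.2921e+5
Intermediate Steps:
W = -1/17 (W = 21*(-1/357) = -1/17 ≈ -0.058824)
(-657 + W)*1262 = (-657 - 1/17)*1262 = -11170/17*1262 = -14096540/17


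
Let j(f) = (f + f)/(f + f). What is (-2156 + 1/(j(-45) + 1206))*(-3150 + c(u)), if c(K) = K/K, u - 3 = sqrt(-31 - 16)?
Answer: 8194614359/1207 ≈ 6.7892e+6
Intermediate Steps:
u = 3 + I*sqrt(47) (u = 3 + sqrt(-31 - 16) = 3 + sqrt(-47) = 3 + I*sqrt(47) ≈ 3.0 + 6.8557*I)
c(K) = 1
j(f) = 1 (j(f) = (2*f)/((2*f)) = (2*f)*(1/(2*f)) = 1)
(-2156 + 1/(j(-45) + 1206))*(-3150 + c(u)) = (-2156 + 1/(1 + 1206))*(-3150 + 1) = (-2156 + 1/1207)*(-3149) = -2602291/1207*(-3149) = 8194614359/1207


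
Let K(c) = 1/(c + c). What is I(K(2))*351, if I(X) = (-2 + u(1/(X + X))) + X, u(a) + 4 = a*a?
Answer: -2457/4 ≈ -614.25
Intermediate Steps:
u(a) = -4 + a**2 (u(a) = -4 + a*a = -4 + a**2)
K(c) = 1/(2*c)
I(X) = -6 + X + 1/(4*X**2) (I(X) = (-2 + (-4 + (1/(X + X))**2)) + X = (-2 + (-4 + (1/(2*X))**2)) + X = (-2 + (-4 + 1/(4*X**2))) + X = (-6 + 1/(4*X**2)) + X = -6 + X + 1/(4*X**2))
I(K(2))*351 = (-6 + (1/2)/2 + 1/(4*((1/2)/2)**2))*351 = (-6 + (1/2)*(1/2) + 1/(4*((1/2)*(1/2))**2))*351 = (-6 + 1/4 + 1/(4*4**(-2)))*351 = (-6 + 1/4 + (1/4)*16)*351 = (-6 + 1/4 + 4)*351 = -7/4*351 = -2457/4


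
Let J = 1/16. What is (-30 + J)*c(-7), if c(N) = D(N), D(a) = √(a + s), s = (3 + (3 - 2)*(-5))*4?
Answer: -479*I*√15/16 ≈ -115.95*I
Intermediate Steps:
J = 1/16 ≈ 0.062500
s = -8 (s = (3 + 1*(-5))*4 = (3 - 5)*4 = -2*4 = -8)
D(a) = √(-8 + a) (D(a) = √(a - 8) = √(-8 + a))
c(N) = √(-8 + N)
(-30 + J)*c(-7) = (-30 + 1/16)*√(-8 - 7) = -479*I*√15/16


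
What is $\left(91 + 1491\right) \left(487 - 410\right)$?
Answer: $121814$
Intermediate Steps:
$\left(91 + 1491\right) \left(487 - 410\right) = 1582 \cdot 77 = 121814$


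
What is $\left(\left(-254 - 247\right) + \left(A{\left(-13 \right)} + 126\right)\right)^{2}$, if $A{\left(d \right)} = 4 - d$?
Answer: $128164$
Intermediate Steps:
$\left(\left(-254 - 247\right) + \left(A{\left(-13 \right)} + 126\right)\right)^{2} = \left(\left(-254 - 247\right) + \left(\left(4 - -13\right) + 126\right)\right)^{2} = \left(-501 + \left(\left(4 + 13\right) + 126\right)\right)^{2} = \left(-501 + \left(17 + 126\right)\right)^{2} = \left(-501 + 143\right)^{2} = \left(-358\right)^{2} = 128164$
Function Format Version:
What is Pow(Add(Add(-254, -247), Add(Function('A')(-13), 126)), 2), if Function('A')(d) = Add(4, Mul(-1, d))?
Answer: 128164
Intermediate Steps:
Pow(Add(Add(-254, -247), Add(Function('A')(-13), 126)), 2) = Pow(Add(Add(-254, -247), Add(Add(4, Mul(-1, -13)), 126)), 2) = Pow(Add(-501, Add(Add(4, 13), 126)), 2) = Pow(Add(-501, Add(17, 126)), 2) = Pow(Add(-501, 143), 2) = Pow(-358, 2) = 128164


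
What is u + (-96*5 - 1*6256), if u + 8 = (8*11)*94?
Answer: 1528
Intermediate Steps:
u = 8264 (u = -8 + (8*11)*94 = -8 + 88*94 = -8 + 8272 = 8264)
u + (-96*5 - 1*6256) = 8264 + (-96*5 - 1*6256) = 8264 + (-480 - 6256) = 8264 - 6736 = 1528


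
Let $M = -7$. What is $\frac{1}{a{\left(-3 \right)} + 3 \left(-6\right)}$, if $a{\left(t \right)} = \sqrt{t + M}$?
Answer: $- \frac{9}{167} - \frac{i \sqrt{10}}{334} \approx -0.053892 - 0.0094679 i$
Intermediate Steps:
$a{\left(t \right)} = \sqrt{-7 + t}$ ($a{\left(t \right)} = \sqrt{t - 7} = \sqrt{-7 + t}$)
$\frac{1}{a{\left(-3 \right)} + 3 \left(-6\right)} = \frac{1}{\sqrt{-7 - 3} + 3 \left(-6\right)} = \frac{1}{\sqrt{-10} - 18} = \frac{1}{i \sqrt{10} - 18} = \frac{1}{-18 + i \sqrt{10}}$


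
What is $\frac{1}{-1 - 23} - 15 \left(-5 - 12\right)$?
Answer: $\frac{6119}{24} \approx 254.96$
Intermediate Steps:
$\frac{1}{-1 - 23} - 15 \left(-5 - 12\right) = \frac{1}{-24} - 15 \left(-5 - 12\right) = - \frac{1}{24} - -255 = - \frac{1}{24} + 255 = \frac{6119}{24}$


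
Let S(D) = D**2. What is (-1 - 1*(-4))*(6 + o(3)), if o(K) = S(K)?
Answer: 45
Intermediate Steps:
o(K) = K**2
(-1 - 1*(-4))*(6 + o(3)) = (-1 - 1*(-4))*(6 + 3**2) = (-1 + 4)*(6 + 9) = 3*15 = 45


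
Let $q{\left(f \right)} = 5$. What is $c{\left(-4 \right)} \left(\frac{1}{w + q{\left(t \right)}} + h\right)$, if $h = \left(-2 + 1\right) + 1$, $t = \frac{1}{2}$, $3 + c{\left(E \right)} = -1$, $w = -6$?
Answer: $4$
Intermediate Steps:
$c{\left(E \right)} = -4$ ($c{\left(E \right)} = -3 - 1 = -4$)
$t = \frac{1}{2} \approx 0.5$
$h = 0$ ($h = -1 + 1 = 0$)
$c{\left(-4 \right)} \left(\frac{1}{w + q{\left(t \right)}} + h\right) = - 4 \left(\frac{1}{-6 + 5} + 0\right) = - 4 \left(\frac{1}{-1} + 0\right) = - 4 \left(-1 + 0\right) = \left(-4\right) \left(-1\right) = 4$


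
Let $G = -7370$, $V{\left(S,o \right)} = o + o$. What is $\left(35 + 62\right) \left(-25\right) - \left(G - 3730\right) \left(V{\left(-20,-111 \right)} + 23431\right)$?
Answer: $257617475$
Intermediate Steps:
$V{\left(S,o \right)} = 2 o$
$\left(35 + 62\right) \left(-25\right) - \left(G - 3730\right) \left(V{\left(-20,-111 \right)} + 23431\right) = \left(35 + 62\right) \left(-25\right) - \left(-7370 - 3730\right) \left(2 \left(-111\right) + 23431\right) = 97 \left(-25\right) - - 11100 \left(-222 + 23431\right) = -2425 - \left(-11100\right) 23209 = -2425 - -257619900 = -2425 + 257619900 = 257617475$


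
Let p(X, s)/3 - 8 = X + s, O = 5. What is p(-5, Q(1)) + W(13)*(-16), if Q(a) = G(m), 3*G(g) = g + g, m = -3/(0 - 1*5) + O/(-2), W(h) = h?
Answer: -1014/5 ≈ -202.80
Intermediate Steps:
m = -19/10 (m = -3/(0 - 1*5) + 5/(-2) = -3/(0 - 5) + 5*(-½) = -3/(-5) - 5/2 = -3*(-⅕) - 5/2 = ⅗ - 5/2 = -19/10 ≈ -1.9000)
G(g) = 2*g/3 (G(g) = (g + g)/3 = (2*g)/3 = 2*g/3)
Q(a) = -19/15 (Q(a) = (⅔)*(-19/10) = -19/15)
p(X, s) = 24 + 3*X + 3*s (p(X, s) = 24 + 3*(X + s) = 24 + (3*X + 3*s) = 24 + 3*X + 3*s)
p(-5, Q(1)) + W(13)*(-16) = (24 + 3*(-5) + 3*(-19/15)) + 13*(-16) = (24 - 15 - 19/5) - 208 = 26/5 - 208 = -1014/5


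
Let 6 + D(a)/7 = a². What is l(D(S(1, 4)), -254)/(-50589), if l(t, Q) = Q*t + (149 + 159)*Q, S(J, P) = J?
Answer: 3302/2409 ≈ 1.3707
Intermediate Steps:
D(a) = -42 + 7*a²
l(t, Q) = 308*Q + Q*t (l(t, Q) = Q*t + 308*Q = 308*Q + Q*t)
l(D(S(1, 4)), -254)/(-50589) = -254*(308 + (-42 + 7*1²))/(-50589) = -254*(308 + (-42 + 7*1))*(-1/50589) = -254*(308 + (-42 + 7))*(-1/50589) = -254*(308 - 35)*(-1/50589) = -254*273*(-1/50589) = -69342*(-1/50589) = 3302/2409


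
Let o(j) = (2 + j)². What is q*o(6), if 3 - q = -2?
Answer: 320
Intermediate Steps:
q = 5 (q = 3 - 1*(-2) = 3 + 2 = 5)
q*o(6) = 5*(2 + 6)² = 5*8² = 5*64 = 320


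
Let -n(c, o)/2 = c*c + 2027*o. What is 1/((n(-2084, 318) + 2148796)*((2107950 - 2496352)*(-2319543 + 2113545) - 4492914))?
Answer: -1/626162416603565616 ≈ -1.5970e-18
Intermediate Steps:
n(c, o) = -4054*o - 2*c² (n(c, o) = -2*(c*c + 2027*o) = -2*(c² + 2027*o) = -4054*o - 2*c²)
1/((n(-2084, 318) + 2148796)*((2107950 - 2496352)*(-2319543 + 2113545) - 4492914)) = 1/(((-4054*318 - 2*(-2084)²) + 2148796)*((2107950 - 2496352)*(-2319543 + 2113545) - 4492914)) = 1/(((-1289172 - 2*4343056) + 2148796)*(-388402*(-205998) - 4492914)) = 1/(((-1289172 - 8686112) + 2148796)*(80010035196 - 4492914)) = 1/((-9975284 + 2148796)*80005542282) = 1/(-7826488*80005542282) = 1/(-626162416603565616) = -1/626162416603565616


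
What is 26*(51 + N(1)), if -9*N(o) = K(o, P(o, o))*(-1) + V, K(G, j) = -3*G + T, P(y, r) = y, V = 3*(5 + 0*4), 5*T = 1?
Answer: 57356/45 ≈ 1274.6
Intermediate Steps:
T = 1/5 (T = (1/5)*1 = 1/5 ≈ 0.20000)
V = 15 (V = 3*(5 + 0) = 3*5 = 15)
K(G, j) = 1/5 - 3*G (K(G, j) = -3*G + 1/5 = 1/5 - 3*G)
N(o) = -74/45 - o/3 (N(o) = -((1/5 - 3*o)*(-1) + 15)/9 = -((-1/5 + 3*o) + 15)/9 = -(74/5 + 3*o)/9 = -74/45 - o/3)
26*(51 + N(1)) = 26*(51 + (-74/45 - 1/3*1)) = 26*(51 + (-74/45 - 1/3)) = 26*(51 - 89/45) = 26*(2206/45) = 57356/45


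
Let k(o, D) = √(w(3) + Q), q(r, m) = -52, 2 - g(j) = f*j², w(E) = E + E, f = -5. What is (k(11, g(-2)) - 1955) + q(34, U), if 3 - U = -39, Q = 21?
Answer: -2007 + 3*√3 ≈ -2001.8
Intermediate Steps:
w(E) = 2*E
U = 42 (U = 3 - 1*(-39) = 3 + 39 = 42)
g(j) = 2 + 5*j² (g(j) = 2 - (-5)*j² = 2 + 5*j²)
k(o, D) = 3*√3 (k(o, D) = √(2*3 + 21) = √(6 + 21) = √27 = 3*√3)
(k(11, g(-2)) - 1955) + q(34, U) = (3*√3 - 1955) - 52 = (-1955 + 3*√3) - 52 = -2007 + 3*√3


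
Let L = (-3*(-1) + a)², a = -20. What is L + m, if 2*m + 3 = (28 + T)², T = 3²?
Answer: 972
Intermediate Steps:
T = 9
m = 683 (m = -3/2 + (28 + 9)²/2 = -3/2 + (½)*37² = -3/2 + (½)*1369 = -3/2 + 1369/2 = 683)
L = 289 (L = (-3*(-1) - 20)² = (3 - 20)² = (-17)² = 289)
L + m = 289 + 683 = 972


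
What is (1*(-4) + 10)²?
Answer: 36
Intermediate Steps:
(1*(-4) + 10)² = (-4 + 10)² = 6² = 36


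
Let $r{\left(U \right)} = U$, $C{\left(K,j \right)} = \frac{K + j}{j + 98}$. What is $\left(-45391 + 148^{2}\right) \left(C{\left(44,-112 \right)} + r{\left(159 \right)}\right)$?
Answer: $- \frac{26939589}{7} \approx -3.8485 \cdot 10^{6}$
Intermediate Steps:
$C{\left(K,j \right)} = \frac{K + j}{98 + j}$
$\left(-45391 + 148^{2}\right) \left(C{\left(44,-112 \right)} + r{\left(159 \right)}\right) = \left(-45391 + 148^{2}\right) \left(\frac{44 - 112}{98 - 112} + 159\right) = \left(-45391 + 21904\right) \left(\frac{1}{-14} \left(-68\right) + 159\right) = - 23487 \left(\left(- \frac{1}{14}\right) \left(-68\right) + 159\right) = - 23487 \left(\frac{34}{7} + 159\right) = \left(-23487\right) \frac{1147}{7} = - \frac{26939589}{7}$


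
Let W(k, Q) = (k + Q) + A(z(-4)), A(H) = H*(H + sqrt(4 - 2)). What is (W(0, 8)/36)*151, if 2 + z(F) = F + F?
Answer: 453 - 755*sqrt(2)/18 ≈ 393.68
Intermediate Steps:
z(F) = -2 + 2*F (z(F) = -2 + (F + F) = -2 + 2*F)
A(H) = H*(H + sqrt(2))
W(k, Q) = 100 + Q + k - 10*sqrt(2) (W(k, Q) = (k + Q) + (-2 + 2*(-4))*((-2 + 2*(-4)) + sqrt(2)) = (Q + k) + (-2 - 8)*((-2 - 8) + sqrt(2)) = (Q + k) - 10*(-10 + sqrt(2)) = (Q + k) + (100 - 10*sqrt(2)) = 100 + Q + k - 10*sqrt(2))
(W(0, 8)/36)*151 = ((100 + 8 + 0 - 10*sqrt(2))/36)*151 = ((108 - 10*sqrt(2))*(1/36))*151 = (3 - 5*sqrt(2)/18)*151 = 453 - 755*sqrt(2)/18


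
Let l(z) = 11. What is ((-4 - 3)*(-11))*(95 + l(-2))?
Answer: 8162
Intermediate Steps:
((-4 - 3)*(-11))*(95 + l(-2)) = ((-4 - 3)*(-11))*(95 + 11) = -7*(-11)*106 = 77*106 = 8162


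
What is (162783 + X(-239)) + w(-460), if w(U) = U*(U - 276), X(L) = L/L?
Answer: 501344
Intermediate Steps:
X(L) = 1
w(U) = U*(-276 + U)
(162783 + X(-239)) + w(-460) = (162783 + 1) - 460*(-276 - 460) = 162784 - 460*(-736) = 162784 + 338560 = 501344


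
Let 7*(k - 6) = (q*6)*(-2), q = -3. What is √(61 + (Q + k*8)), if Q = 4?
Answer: √7553/7 ≈ 12.415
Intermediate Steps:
k = 78/7 (k = 6 + (-3*6*(-2))/7 = 6 + (-18*(-2))/7 = 6 + (⅐)*36 = 6 + 36/7 = 78/7 ≈ 11.143)
√(61 + (Q + k*8)) = √(61 + (4 + (78/7)*8)) = √(61 + (4 + 624/7)) = √(61 + 652/7) = √(1079/7) = √7553/7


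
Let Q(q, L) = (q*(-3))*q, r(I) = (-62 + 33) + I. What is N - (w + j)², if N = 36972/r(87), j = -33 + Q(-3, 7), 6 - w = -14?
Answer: -27914/29 ≈ -962.55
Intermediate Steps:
r(I) = -29 + I
w = 20 (w = 6 - 1*(-14) = 6 + 14 = 20)
Q(q, L) = -3*q² (Q(q, L) = (-3*q)*q = -3*q²)
j = -60 (j = -33 - 3*(-3)² = -33 - 3*9 = -33 - 27 = -60)
N = 18486/29 (N = 36972/(-29 + 87) = 36972/58 = 36972*(1/58) = 18486/29 ≈ 637.45)
N - (w + j)² = 18486/29 - (20 - 60)² = 18486/29 - 1*(-40)² = 18486/29 - 1*1600 = 18486/29 - 1600 = -27914/29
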